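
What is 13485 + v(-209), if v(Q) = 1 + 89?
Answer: 13575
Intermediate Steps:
v(Q) = 90
13485 + v(-209) = 13485 + 90 = 13575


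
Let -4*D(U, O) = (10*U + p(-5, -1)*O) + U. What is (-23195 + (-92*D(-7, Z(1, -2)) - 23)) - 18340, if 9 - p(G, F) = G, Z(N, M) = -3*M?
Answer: -41397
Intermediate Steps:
p(G, F) = 9 - G
D(U, O) = -11*U/4 - 7*O/2 (D(U, O) = -((10*U + (9 - 1*(-5))*O) + U)/4 = -((10*U + (9 + 5)*O) + U)/4 = -((10*U + 14*O) + U)/4 = -(11*U + 14*O)/4 = -11*U/4 - 7*O/2)
(-23195 + (-92*D(-7, Z(1, -2)) - 23)) - 18340 = (-23195 + (-92*(-11/4*(-7) - (-21)*(-2)/2) - 23)) - 18340 = (-23195 + (-92*(77/4 - 7/2*6) - 23)) - 18340 = (-23195 + (-92*(77/4 - 21) - 23)) - 18340 = (-23195 + (-92*(-7/4) - 23)) - 18340 = (-23195 + (161 - 23)) - 18340 = (-23195 + 138) - 18340 = -23057 - 18340 = -41397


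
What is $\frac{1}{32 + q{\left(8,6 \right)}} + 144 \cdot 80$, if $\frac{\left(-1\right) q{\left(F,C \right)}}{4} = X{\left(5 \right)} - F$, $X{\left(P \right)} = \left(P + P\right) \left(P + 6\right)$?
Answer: $\frac{4331519}{376} \approx 11520.0$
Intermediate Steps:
$X{\left(P \right)} = 2 P \left(6 + P\right)$
$q{\left(F,C \right)} = -440 + 4 F$ ($q{\left(F,C \right)} = - 4 \left(2 \cdot 5 \left(6 + 5\right) - F\right) = - 4 \left(2 \cdot 5 \cdot 11 - F\right) = - 4 \left(110 - F\right) = -440 + 4 F$)
$\frac{1}{32 + q{\left(8,6 \right)}} + 144 \cdot 80 = \frac{1}{32 + \left(-440 + 4 \cdot 8\right)} + 144 \cdot 80 = \frac{1}{32 + \left(-440 + 32\right)} + 11520 = \frac{1}{32 - 408} + 11520 = \frac{1}{-376} + 11520 = - \frac{1}{376} + 11520 = \frac{4331519}{376}$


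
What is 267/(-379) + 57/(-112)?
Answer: -51507/42448 ≈ -1.2134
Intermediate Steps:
267/(-379) + 57/(-112) = 267*(-1/379) + 57*(-1/112) = -267/379 - 57/112 = -51507/42448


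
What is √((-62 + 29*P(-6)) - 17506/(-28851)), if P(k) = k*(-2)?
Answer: 2*√59641450773/28851 ≈ 16.929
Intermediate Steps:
P(k) = -2*k
√((-62 + 29*P(-6)) - 17506/(-28851)) = √((-62 + 29*(-2*(-6))) - 17506/(-28851)) = √((-62 + 29*12) - 17506*(-1/28851)) = √((-62 + 348) + 17506/28851) = √(286 + 17506/28851) = √(8268892/28851) = 2*√59641450773/28851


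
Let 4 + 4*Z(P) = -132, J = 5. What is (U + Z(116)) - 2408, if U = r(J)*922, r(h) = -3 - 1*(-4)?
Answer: -1520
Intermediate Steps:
Z(P) = -34 (Z(P) = -1 + (1/4)*(-132) = -1 - 33 = -34)
r(h) = 1 (r(h) = -3 + 4 = 1)
U = 922 (U = 1*922 = 922)
(U + Z(116)) - 2408 = (922 - 34) - 2408 = 888 - 2408 = -1520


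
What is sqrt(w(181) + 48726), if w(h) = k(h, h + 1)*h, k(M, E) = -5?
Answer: sqrt(47821) ≈ 218.68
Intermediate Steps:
w(h) = -5*h
sqrt(w(181) + 48726) = sqrt(-5*181 + 48726) = sqrt(-905 + 48726) = sqrt(47821)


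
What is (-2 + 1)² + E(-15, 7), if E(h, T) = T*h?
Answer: -104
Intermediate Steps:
(-2 + 1)² + E(-15, 7) = (-2 + 1)² + 7*(-15) = (-1)² - 105 = 1 - 105 = -104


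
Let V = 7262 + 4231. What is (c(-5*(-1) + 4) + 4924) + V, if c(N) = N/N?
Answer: 16418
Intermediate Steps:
c(N) = 1
V = 11493
(c(-5*(-1) + 4) + 4924) + V = (1 + 4924) + 11493 = 4925 + 11493 = 16418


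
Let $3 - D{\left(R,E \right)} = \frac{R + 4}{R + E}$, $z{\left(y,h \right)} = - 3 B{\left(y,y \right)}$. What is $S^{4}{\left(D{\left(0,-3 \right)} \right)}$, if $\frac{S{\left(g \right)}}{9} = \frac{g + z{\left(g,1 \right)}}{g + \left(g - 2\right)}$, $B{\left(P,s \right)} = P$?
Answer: $\frac{187388721}{10000} \approx 18739.0$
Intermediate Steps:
$z{\left(y,h \right)} = - 3 y$
$D{\left(R,E \right)} = 3 - \frac{4 + R}{E + R}$ ($D{\left(R,E \right)} = 3 - \frac{R + 4}{R + E} = 3 - \frac{4 + R}{E + R}$)
$S{\left(g \right)} = - \frac{18 g}{-2 + 2 g}$ ($S{\left(g \right)} = 9 \frac{g - 3 g}{g + \left(g - 2\right)} = 9 \frac{\left(-2\right) g}{g + \left(-2 + g\right)} = 9 \frac{\left(-2\right) g}{-2 + 2 g} = 9 \left(- \frac{2 g}{-2 + 2 g}\right) = - \frac{18 g}{-2 + 2 g}$)
$S^{4}{\left(D{\left(0,-3 \right)} \right)} = \left(- \frac{9 \frac{-4 + 2 \cdot 0 + 3 \left(-3\right)}{-3 + 0}}{-1 + \frac{-4 + 2 \cdot 0 + 3 \left(-3\right)}{-3 + 0}}\right)^{4} = \left(- \frac{9 \frac{-4 + 0 - 9}{-3}}{-1 + \frac{-4 + 0 - 9}{-3}}\right)^{4} = \left(- \frac{9 \left(\left(- \frac{1}{3}\right) \left(-13\right)\right)}{-1 - - \frac{13}{3}}\right)^{4} = \left(\left(-9\right) \frac{13}{3} \frac{1}{-1 + \frac{13}{3}}\right)^{4} = \left(\left(-9\right) \frac{13}{3} \frac{1}{\frac{10}{3}}\right)^{4} = \left(\left(-9\right) \frac{13}{3} \cdot \frac{3}{10}\right)^{4} = \left(- \frac{117}{10}\right)^{4} = \frac{187388721}{10000}$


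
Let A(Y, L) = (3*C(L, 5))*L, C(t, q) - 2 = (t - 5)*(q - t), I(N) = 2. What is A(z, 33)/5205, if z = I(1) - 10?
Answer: -25806/1735 ≈ -14.874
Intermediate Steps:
C(t, q) = 2 + (-5 + t)*(q - t) (C(t, q) = 2 + (t - 5)*(q - t) = 2 + (-5 + t)*(q - t))
z = -8 (z = 2 - 10 = -8)
A(Y, L) = L*(-69 - 3*L**2 + 30*L) (A(Y, L) = (3*(2 - L**2 - 5*5 + 5*L + 5*L))*L = (3*(2 - L**2 - 25 + 5*L + 5*L))*L = (3*(-23 - L**2 + 10*L))*L = (-69 - 3*L**2 + 30*L)*L = L*(-69 - 3*L**2 + 30*L))
A(z, 33)/5205 = (3*33*(-23 - 1*33**2 + 10*33))/5205 = (3*33*(-23 - 1*1089 + 330))*(1/5205) = (3*33*(-23 - 1089 + 330))*(1/5205) = (3*33*(-782))*(1/5205) = -77418*1/5205 = -25806/1735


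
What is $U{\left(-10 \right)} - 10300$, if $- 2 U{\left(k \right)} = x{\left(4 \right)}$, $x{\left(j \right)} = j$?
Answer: $-10302$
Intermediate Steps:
$U{\left(k \right)} = -2$ ($U{\left(k \right)} = \left(- \frac{1}{2}\right) 4 = -2$)
$U{\left(-10 \right)} - 10300 = -2 - 10300 = -10302$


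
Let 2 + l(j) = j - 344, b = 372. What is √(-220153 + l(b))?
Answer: I*√220127 ≈ 469.18*I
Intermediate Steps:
l(j) = -346 + j (l(j) = -2 + (j - 344) = -2 + (-344 + j) = -346 + j)
√(-220153 + l(b)) = √(-220153 + (-346 + 372)) = √(-220153 + 26) = √(-220127) = I*√220127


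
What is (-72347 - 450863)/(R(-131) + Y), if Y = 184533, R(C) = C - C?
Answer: -523210/184533 ≈ -2.8353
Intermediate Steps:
R(C) = 0
(-72347 - 450863)/(R(-131) + Y) = (-72347 - 450863)/(0 + 184533) = -523210/184533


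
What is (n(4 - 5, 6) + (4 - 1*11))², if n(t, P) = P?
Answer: 1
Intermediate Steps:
(n(4 - 5, 6) + (4 - 1*11))² = (6 + (4 - 1*11))² = (6 + (4 - 11))² = (6 - 7)² = (-1)² = 1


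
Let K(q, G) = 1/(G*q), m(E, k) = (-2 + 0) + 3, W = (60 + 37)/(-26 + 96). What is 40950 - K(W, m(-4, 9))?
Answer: 3972080/97 ≈ 40949.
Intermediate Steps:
W = 97/70 ≈ 1.3857
m(E, k) = 1 (m(E, k) = -2 + 3 = 1)
K(q, G) = 1/(G*q)
40950 - K(W, m(-4, 9)) = 40950 - 1/(1*97/70) = 40950 - 70/97 = 3972080/97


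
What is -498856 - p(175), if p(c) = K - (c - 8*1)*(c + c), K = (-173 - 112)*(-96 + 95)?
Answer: -440691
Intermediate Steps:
K = 285 (K = -285*(-1) = 285)
p(c) = 285 - 2*c*(-8 + c) (p(c) = 285 - (c - 8*1)*(c + c) = 285 - (c - 8)*2*c = 285 - (-8 + c)*2*c = 285 - 2*c*(-8 + c))
-498856 - p(175) = -498856 - (285 - 2*175² + 16*175) = -498856 - (285 - 2*30625 + 2800) = -498856 - (285 - 61250 + 2800) = -498856 - 1*(-58165) = -498856 + 58165 = -440691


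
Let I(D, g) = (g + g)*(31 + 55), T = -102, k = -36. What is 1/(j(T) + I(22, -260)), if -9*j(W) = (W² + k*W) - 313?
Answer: -9/416243 ≈ -2.1622e-5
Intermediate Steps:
I(D, g) = 172*g (I(D, g) = (2*g)*86 = 172*g)
j(W) = 313/9 + 4*W - W²/9 (j(W) = -((W² - 36*W) - 313)/9 = -(-313 + W² - 36*W)/9 = 313/9 + 4*W - W²/9)
1/(j(T) + I(22, -260)) = 1/((313/9 + 4*(-102) - ⅑*(-102)²) + 172*(-260)) = 1/((313/9 - 408 - ⅑*10404) - 44720) = 1/((313/9 - 408 - 1156) - 44720) = 1/(-13763/9 - 44720) = 1/(-416243/9) = -9/416243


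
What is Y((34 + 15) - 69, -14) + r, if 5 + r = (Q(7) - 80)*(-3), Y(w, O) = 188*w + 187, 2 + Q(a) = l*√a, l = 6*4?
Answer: -3332 - 72*√7 ≈ -3522.5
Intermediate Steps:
l = 24
Q(a) = -2 + 24*√a
Y(w, O) = 187 + 188*w
r = 241 - 72*√7 (r = -5 + ((-2 + 24*√7) - 80)*(-3) = -5 + (-82 + 24*√7)*(-3) = -5 + (246 - 72*√7) = 241 - 72*√7 ≈ 50.506)
Y((34 + 15) - 69, -14) + r = (187 + 188*((34 + 15) - 69)) + (241 - 72*√7) = (187 + 188*(49 - 69)) + (241 - 72*√7) = (187 + 188*(-20)) + (241 - 72*√7) = (187 - 3760) + (241 - 72*√7) = -3573 + (241 - 72*√7) = -3332 - 72*√7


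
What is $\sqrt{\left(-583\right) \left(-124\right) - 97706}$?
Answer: $i \sqrt{25414} \approx 159.42 i$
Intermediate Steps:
$\sqrt{\left(-583\right) \left(-124\right) - 97706} = \sqrt{72292 - 97706} = \sqrt{-25414} = i \sqrt{25414}$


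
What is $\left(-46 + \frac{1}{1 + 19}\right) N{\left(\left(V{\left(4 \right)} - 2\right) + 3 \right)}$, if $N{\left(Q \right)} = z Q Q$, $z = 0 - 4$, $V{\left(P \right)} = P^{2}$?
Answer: $\frac{265591}{5} \approx 53118.0$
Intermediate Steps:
$z = -4$
$N{\left(Q \right)} = - 4 Q^{2}$ ($N{\left(Q \right)} = - 4 Q Q = - 4 Q^{2}$)
$\left(-46 + \frac{1}{1 + 19}\right) N{\left(\left(V{\left(4 \right)} - 2\right) + 3 \right)} = \left(-46 + \frac{1}{1 + 19}\right) \left(- 4 \left(\left(4^{2} - 2\right) + 3\right)^{2}\right) = \left(-46 + \frac{1}{20}\right) \left(- 4 \left(\left(16 - 2\right) + 3\right)^{2}\right) = \left(-46 + \frac{1}{20}\right) \left(- 4 \left(14 + 3\right)^{2}\right) = - \frac{919 \left(- 4 \cdot 17^{2}\right)}{20} = - \frac{919 \left(\left(-4\right) 289\right)}{20} = \left(- \frac{919}{20}\right) \left(-1156\right) = \frac{265591}{5}$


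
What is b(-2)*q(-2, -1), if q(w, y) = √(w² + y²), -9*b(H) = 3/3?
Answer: -√5/9 ≈ -0.24845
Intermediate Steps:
b(H) = -⅑ (b(H) = -1/(3*3) = -⅑*1 = -⅑)
b(-2)*q(-2, -1) = -√((-2)² + (-1)²)/9 = -√(4 + 1)/9 = -√5/9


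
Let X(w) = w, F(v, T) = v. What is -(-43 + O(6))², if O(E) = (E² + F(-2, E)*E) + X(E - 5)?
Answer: -324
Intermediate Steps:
O(E) = -5 + E² - E (O(E) = (E² - 2*E) + (E - 5) = (E² - 2*E) + (-5 + E) = -5 + E² - E)
-(-43 + O(6))² = -(-43 + (-5 + 6² - 1*6))² = -(-43 + (-5 + 36 - 6))² = -(-43 + 25)² = -1*(-18)² = -1*324 = -324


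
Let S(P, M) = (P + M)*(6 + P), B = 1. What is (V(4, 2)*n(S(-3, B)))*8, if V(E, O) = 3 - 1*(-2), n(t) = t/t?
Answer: 40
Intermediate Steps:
S(P, M) = (6 + P)*(M + P) (S(P, M) = (M + P)*(6 + P) = (6 + P)*(M + P))
n(t) = 1
V(E, O) = 5 (V(E, O) = 3 + 2 = 5)
(V(4, 2)*n(S(-3, B)))*8 = (5*1)*8 = 5*8 = 40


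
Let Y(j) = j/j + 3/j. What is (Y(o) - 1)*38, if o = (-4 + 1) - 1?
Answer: -57/2 ≈ -28.500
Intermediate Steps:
o = -4 (o = -3 - 1 = -4)
Y(j) = 1 + 3/j
(Y(o) - 1)*38 = ((3 - 4)/(-4) - 1)*38 = (-¼*(-1) - 1)*38 = (¼ - 1)*38 = -¾*38 = -57/2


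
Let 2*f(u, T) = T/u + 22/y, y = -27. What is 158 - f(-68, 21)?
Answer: 582239/3672 ≈ 158.56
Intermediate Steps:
f(u, T) = -11/27 + T/(2*u) (f(u, T) = (T/u + 22/(-27))/2 = (T/u + 22*(-1/27))/2 = (T/u - 22/27)/2 = (-22/27 + T/u)/2 = -11/27 + T/(2*u))
158 - f(-68, 21) = 158 - (-11/27 + (1/2)*21/(-68)) = 158 - (-11/27 + (1/2)*21*(-1/68)) = 158 - (-11/27 - 21/136) = 158 - 1*(-2063/3672) = 158 + 2063/3672 = 582239/3672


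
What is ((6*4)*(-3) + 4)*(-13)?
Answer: 884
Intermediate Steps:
((6*4)*(-3) + 4)*(-13) = (24*(-3) + 4)*(-13) = (-72 + 4)*(-13) = -68*(-13) = 884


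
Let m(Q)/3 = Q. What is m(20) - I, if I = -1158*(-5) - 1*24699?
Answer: 18969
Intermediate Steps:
m(Q) = 3*Q
I = -18909 (I = 5790 - 24699 = -18909)
m(20) - I = 3*20 - 1*(-18909) = 60 + 18909 = 18969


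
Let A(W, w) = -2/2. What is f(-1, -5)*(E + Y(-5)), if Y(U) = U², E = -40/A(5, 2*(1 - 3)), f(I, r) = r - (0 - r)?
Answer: -650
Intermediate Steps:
A(W, w) = -1 (A(W, w) = -2*½ = -1)
f(I, r) = 2*r (f(I, r) = r - (-1)*r = r + r = 2*r)
E = 40 (E = -40/(-1) = -40*(-1) = 40)
f(-1, -5)*(E + Y(-5)) = (2*(-5))*(40 + (-5)²) = -10*(40 + 25) = -10*65 = -650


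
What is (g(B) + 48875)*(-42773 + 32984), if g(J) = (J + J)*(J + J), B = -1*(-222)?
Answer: -2408201679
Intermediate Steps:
B = 222
g(J) = 4*J² (g(J) = (2*J)*(2*J) = 4*J²)
(g(B) + 48875)*(-42773 + 32984) = (4*222² + 48875)*(-42773 + 32984) = (4*49284 + 48875)*(-9789) = (197136 + 48875)*(-9789) = 246011*(-9789) = -2408201679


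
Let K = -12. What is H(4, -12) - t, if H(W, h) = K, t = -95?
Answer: 83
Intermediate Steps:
H(W, h) = -12
H(4, -12) - t = -12 - 1*(-95) = -12 + 95 = 83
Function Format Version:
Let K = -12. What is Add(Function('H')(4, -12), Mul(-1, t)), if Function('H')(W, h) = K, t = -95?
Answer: 83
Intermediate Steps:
Function('H')(W, h) = -12
Add(Function('H')(4, -12), Mul(-1, t)) = Add(-12, Mul(-1, -95)) = Add(-12, 95) = 83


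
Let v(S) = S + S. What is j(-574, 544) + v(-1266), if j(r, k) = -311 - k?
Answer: -3387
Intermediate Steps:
v(S) = 2*S
j(-574, 544) + v(-1266) = (-311 - 1*544) + 2*(-1266) = (-311 - 544) - 2532 = -855 - 2532 = -3387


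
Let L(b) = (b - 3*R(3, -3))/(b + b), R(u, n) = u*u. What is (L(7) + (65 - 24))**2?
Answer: 76729/49 ≈ 1565.9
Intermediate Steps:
R(u, n) = u**2
L(b) = (-27 + b)/(2*b) (L(b) = (b - 3*3**2)/(b + b) = (b - 3*9)/((2*b)) = (b - 27)*(1/(2*b)) = (-27 + b)*(1/(2*b)) = (-27 + b)/(2*b))
(L(7) + (65 - 24))**2 = ((1/2)*(-27 + 7)/7 + (65 - 24))**2 = ((1/2)*(1/7)*(-20) + 41)**2 = (-10/7 + 41)**2 = (277/7)**2 = 76729/49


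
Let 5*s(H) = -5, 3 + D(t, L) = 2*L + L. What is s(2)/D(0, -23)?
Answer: 1/72 ≈ 0.013889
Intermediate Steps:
D(t, L) = -3 + 3*L (D(t, L) = -3 + (2*L + L) = -3 + 3*L)
s(H) = -1 (s(H) = (1/5)*(-5) = -1)
s(2)/D(0, -23) = -1/(-3 + 3*(-23)) = -1/(-3 - 69) = -1/(-72) = -1*(-1/72) = 1/72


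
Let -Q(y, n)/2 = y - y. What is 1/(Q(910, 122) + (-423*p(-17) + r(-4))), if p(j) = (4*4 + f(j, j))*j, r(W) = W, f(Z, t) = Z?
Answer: -1/7195 ≈ -0.00013899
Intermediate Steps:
Q(y, n) = 0 (Q(y, n) = -2*(y - y) = -2*0 = 0)
p(j) = j*(16 + j) (p(j) = (4*4 + j)*j = (16 + j)*j = j*(16 + j))
1/(Q(910, 122) + (-423*p(-17) + r(-4))) = 1/(0 + (-(-7191)*(16 - 17) - 4)) = 1/(0 + (-(-7191)*(-1) - 4)) = 1/(0 + (-423*17 - 4)) = 1/(0 + (-7191 - 4)) = 1/(0 - 7195) = 1/(-7195) = -1/7195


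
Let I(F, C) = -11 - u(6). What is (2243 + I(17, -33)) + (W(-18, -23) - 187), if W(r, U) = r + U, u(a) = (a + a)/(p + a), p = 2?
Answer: 4005/2 ≈ 2002.5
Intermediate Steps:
u(a) = 2*a/(2 + a) (u(a) = (a + a)/(2 + a) = (2*a)/(2 + a) = 2*a/(2 + a))
W(r, U) = U + r
I(F, C) = -25/2 (I(F, C) = -11 - 2*6/(2 + 6) = -11 - 2*6/8 = -11 - 1*3/2 = -11 - 3/2 = -25/2)
(2243 + I(17, -33)) + (W(-18, -23) - 187) = (2243 - 25/2) + ((-23 - 18) - 187) = 4461/2 + (-41 - 187) = 4461/2 - 228 = 4005/2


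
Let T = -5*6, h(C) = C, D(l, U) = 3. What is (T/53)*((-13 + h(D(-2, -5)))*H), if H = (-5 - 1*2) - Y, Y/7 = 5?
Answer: -12600/53 ≈ -237.74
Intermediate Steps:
Y = 35 (Y = 7*5 = 35)
T = -30
H = -42 (H = (-5 - 1*2) - 1*35 = (-5 - 2) - 35 = -7 - 35 = -42)
(T/53)*((-13 + h(D(-2, -5)))*H) = (-30/53)*((-13 + 3)*(-42)) = (-30*1/53)*(-10*(-42)) = -30/53*420 = -12600/53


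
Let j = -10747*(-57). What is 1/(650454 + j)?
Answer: 1/1263033 ≈ 7.9175e-7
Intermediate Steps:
j = 612579
1/(650454 + j) = 1/(650454 + 612579) = 1/1263033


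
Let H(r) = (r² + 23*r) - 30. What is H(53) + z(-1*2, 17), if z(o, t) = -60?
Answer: 3938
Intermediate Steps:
H(r) = -30 + r² + 23*r
H(53) + z(-1*2, 17) = (-30 + 53² + 23*53) - 60 = (-30 + 2809 + 1219) - 60 = 3998 - 60 = 3938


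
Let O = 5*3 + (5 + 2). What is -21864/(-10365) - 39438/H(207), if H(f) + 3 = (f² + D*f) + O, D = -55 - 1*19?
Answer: 6452611/9518525 ≈ 0.67790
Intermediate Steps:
D = -74 (D = -55 - 19 = -74)
O = 22 (O = 15 + 7 = 22)
H(f) = 19 + f² - 74*f (H(f) = -3 + ((f² - 74*f) + 22) = -3 + (22 + f² - 74*f) = 19 + f² - 74*f)
-21864/(-10365) - 39438/H(207) = -21864/(-10365) - 39438/(19 + 207² - 74*207) = -21864*(-1/10365) - 39438/(19 + 42849 - 15318) = 7288/3455 - 39438/27550 = 7288/3455 - 39438*1/27550 = 7288/3455 - 19719/13775 = 6452611/9518525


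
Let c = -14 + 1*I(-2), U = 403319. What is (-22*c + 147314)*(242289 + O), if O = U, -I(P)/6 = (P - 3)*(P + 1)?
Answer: 95732045456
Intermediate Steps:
I(P) = -6*(1 + P)*(-3 + P) (I(P) = -6*(P - 3)*(P + 1) = -6*(-3 + P)*(1 + P) = -6*(1 + P)*(-3 + P))
O = 403319
c = -44 (c = -14 + 1*(18 - 6*(-2)**2 + 12*(-2)) = -14 + 1*(18 - 6*4 - 24) = -14 + 1*(18 - 24 - 24) = -14 + 1*(-30) = -14 - 30 = -44)
(-22*c + 147314)*(242289 + O) = (-22*(-44) + 147314)*(242289 + 403319) = (968 + 147314)*645608 = 148282*645608 = 95732045456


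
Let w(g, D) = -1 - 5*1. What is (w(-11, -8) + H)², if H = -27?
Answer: 1089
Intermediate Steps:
w(g, D) = -6 (w(g, D) = -1 - 5 = -6)
(w(-11, -8) + H)² = (-6 - 27)² = (-33)² = 1089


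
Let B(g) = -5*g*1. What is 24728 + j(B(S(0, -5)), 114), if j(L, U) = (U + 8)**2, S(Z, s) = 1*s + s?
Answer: 39612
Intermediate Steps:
S(Z, s) = 2*s (S(Z, s) = s + s = 2*s)
B(g) = -5*g
j(L, U) = (8 + U)**2
24728 + j(B(S(0, -5)), 114) = 24728 + (8 + 114)**2 = 24728 + 122**2 = 24728 + 14884 = 39612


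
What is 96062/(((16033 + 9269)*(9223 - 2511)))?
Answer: 48031/84913512 ≈ 0.00056565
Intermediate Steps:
96062/(((16033 + 9269)*(9223 - 2511))) = 96062/((25302*6712)) = 96062/169827024 = 96062*(1/169827024) = 48031/84913512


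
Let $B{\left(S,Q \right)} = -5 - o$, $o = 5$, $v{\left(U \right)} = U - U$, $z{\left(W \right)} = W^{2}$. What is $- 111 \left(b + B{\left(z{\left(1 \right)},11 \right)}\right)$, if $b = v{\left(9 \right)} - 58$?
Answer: $7548$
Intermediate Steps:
$v{\left(U \right)} = 0$
$b = -58$ ($b = 0 - 58 = -58$)
$B{\left(S,Q \right)} = -10$ ($B{\left(S,Q \right)} = -5 - 5 = -10$)
$- 111 \left(b + B{\left(z{\left(1 \right)},11 \right)}\right) = - 111 \left(-58 - 10\right) = \left(-111\right) \left(-68\right) = 7548$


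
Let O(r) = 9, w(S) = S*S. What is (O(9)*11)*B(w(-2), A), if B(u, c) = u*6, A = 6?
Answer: 2376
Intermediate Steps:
w(S) = S²
B(u, c) = 6*u
(O(9)*11)*B(w(-2), A) = (9*11)*(6*(-2)²) = 99*(6*4) = 99*24 = 2376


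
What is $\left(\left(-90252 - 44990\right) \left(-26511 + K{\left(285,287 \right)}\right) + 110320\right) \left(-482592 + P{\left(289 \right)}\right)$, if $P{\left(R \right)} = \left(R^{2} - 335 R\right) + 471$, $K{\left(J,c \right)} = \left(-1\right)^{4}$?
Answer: $-1776248922232100$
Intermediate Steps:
$K{\left(J,c \right)} = 1$
$P{\left(R \right)} = 471 + R^{2} - 335 R$
$\left(\left(-90252 - 44990\right) \left(-26511 + K{\left(285,287 \right)}\right) + 110320\right) \left(-482592 + P{\left(289 \right)}\right) = \left(\left(-90252 - 44990\right) \left(-26511 + 1\right) + 110320\right) \left(-482592 + \left(471 + 289^{2} - 96815\right)\right) = \left(\left(-135242\right) \left(-26510\right) + 110320\right) \left(-482592 + \left(471 + 83521 - 96815\right)\right) = \left(3585265420 + 110320\right) \left(-482592 - 12823\right) = 3585375740 \left(-495415\right) = -1776248922232100$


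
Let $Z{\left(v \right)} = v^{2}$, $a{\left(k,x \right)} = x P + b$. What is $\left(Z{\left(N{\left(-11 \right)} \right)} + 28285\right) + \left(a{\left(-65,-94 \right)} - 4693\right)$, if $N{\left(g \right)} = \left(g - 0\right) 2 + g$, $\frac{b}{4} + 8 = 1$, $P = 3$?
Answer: $24371$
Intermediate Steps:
$b = -28$ ($b = -32 + 4 \cdot 1 = -32 + 4 = -28$)
$a{\left(k,x \right)} = -28 + 3 x$ ($a{\left(k,x \right)} = x 3 - 28 = 3 x - 28 = -28 + 3 x$)
$N{\left(g \right)} = 3 g$ ($N{\left(g \right)} = \left(g + 0\right) 2 + g = g 2 + g = 2 g + g = 3 g$)
$\left(Z{\left(N{\left(-11 \right)} \right)} + 28285\right) + \left(a{\left(-65,-94 \right)} - 4693\right) = \left(\left(3 \left(-11\right)\right)^{2} + 28285\right) + \left(\left(-28 + 3 \left(-94\right)\right) - 4693\right) = \left(\left(-33\right)^{2} + 28285\right) - 5003 = \left(1089 + 28285\right) - 5003 = 29374 - 5003 = 24371$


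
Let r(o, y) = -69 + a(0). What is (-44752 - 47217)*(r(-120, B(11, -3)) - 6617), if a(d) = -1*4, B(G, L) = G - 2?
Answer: 615272610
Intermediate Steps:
B(G, L) = -2 + G
a(d) = -4
r(o, y) = -73 (r(o, y) = -69 - 4 = -73)
(-44752 - 47217)*(r(-120, B(11, -3)) - 6617) = (-44752 - 47217)*(-73 - 6617) = -91969*(-6690) = 615272610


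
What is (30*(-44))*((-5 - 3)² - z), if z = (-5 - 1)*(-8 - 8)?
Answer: 42240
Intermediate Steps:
z = 96 (z = -6*(-16) = 96)
(30*(-44))*((-5 - 3)² - z) = (30*(-44))*((-5 - 3)² - 1*96) = -1320*((-8)² - 96) = -1320*(64 - 96) = -1320*(-32) = 42240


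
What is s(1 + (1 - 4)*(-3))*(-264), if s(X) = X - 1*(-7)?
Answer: -4488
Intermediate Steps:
s(X) = 7 + X (s(X) = X + 7 = 7 + X)
s(1 + (1 - 4)*(-3))*(-264) = (7 + (1 + (1 - 4)*(-3)))*(-264) = (7 + (1 - 3*(-3)))*(-264) = (7 + (1 + 9))*(-264) = (7 + 10)*(-264) = 17*(-264) = -4488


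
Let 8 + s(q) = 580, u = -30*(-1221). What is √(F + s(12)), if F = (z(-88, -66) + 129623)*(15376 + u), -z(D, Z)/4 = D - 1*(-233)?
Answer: 3*√745667870 ≈ 81921.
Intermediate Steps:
u = 36630
s(q) = 572 (s(q) = -8 + 580 = 572)
z(D, Z) = -932 - 4*D (z(D, Z) = -4*(D - 1*(-233)) = -4*(D + 233) = -4*(233 + D) = -932 - 4*D)
F = 6711010258 (F = ((-932 - 4*(-88)) + 129623)*(15376 + 36630) = ((-932 + 352) + 129623)*52006 = (-580 + 129623)*52006 = 129043*52006 = 6711010258)
√(F + s(12)) = √(6711010258 + 572) = √6711010830 = 3*√745667870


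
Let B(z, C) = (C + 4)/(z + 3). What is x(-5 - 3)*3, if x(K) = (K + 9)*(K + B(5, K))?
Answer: -51/2 ≈ -25.500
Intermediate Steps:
B(z, C) = (4 + C)/(3 + z)
x(K) = (½ + 9*K/8)*(9 + K) (x(K) = (K + 9)*(K + (4 + K)/(3 + 5)) = (9 + K)*(K + (4 + K)/8) = (9 + K)*(K + (½ + K/8)) = (9 + K)*(½ + 9*K/8) = (½ + 9*K/8)*(9 + K))
x(-5 - 3)*3 = (9/2 + 9*(-5 - 3)²/8 + 85*(-5 - 3)/8)*3 = (9/2 + (9/8)*(-8)² + (85/8)*(-8))*3 = (9/2 + (9/8)*64 - 85)*3 = (9/2 + 72 - 85)*3 = -17/2*3 = -51/2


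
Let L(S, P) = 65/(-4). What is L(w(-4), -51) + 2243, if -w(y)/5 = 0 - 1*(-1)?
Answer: 8907/4 ≈ 2226.8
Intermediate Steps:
w(y) = -5 (w(y) = -5*(0 - 1*(-1)) = -5*(0 + 1) = -5*1 = -5)
L(S, P) = -65/4 (L(S, P) = 65*(-¼) = -65/4)
L(w(-4), -51) + 2243 = -65/4 + 2243 = 8907/4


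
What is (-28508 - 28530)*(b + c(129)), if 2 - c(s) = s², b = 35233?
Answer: -1060564572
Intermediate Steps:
c(s) = 2 - s²
(-28508 - 28530)*(b + c(129)) = (-28508 - 28530)*(35233 + (2 - 1*129²)) = -57038*(35233 + (2 - 1*16641)) = -57038*(35233 + (2 - 16641)) = -57038*(35233 - 16639) = -57038*18594 = -1060564572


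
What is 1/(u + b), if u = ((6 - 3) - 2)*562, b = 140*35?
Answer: 1/5462 ≈ 0.00018308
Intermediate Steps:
b = 4900
u = 562 (u = (3 - 2)*562 = 1*562 = 562)
1/(u + b) = 1/(562 + 4900) = 1/5462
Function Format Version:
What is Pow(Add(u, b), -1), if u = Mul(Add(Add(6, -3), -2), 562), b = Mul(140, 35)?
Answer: Rational(1, 5462) ≈ 0.00018308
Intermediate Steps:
b = 4900
u = 562 (u = Mul(Add(3, -2), 562) = Mul(1, 562) = 562)
Pow(Add(u, b), -1) = Pow(Add(562, 4900), -1) = Pow(5462, -1) = Rational(1, 5462)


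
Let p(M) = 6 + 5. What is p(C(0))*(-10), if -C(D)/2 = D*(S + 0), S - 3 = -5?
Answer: -110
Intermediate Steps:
S = -2 (S = 3 - 5 = -2)
C(D) = 4*D (C(D) = -2*D*(-2 + 0) = -2*D*(-2) = -(-4)*D = 4*D)
p(M) = 11
p(C(0))*(-10) = 11*(-10) = -110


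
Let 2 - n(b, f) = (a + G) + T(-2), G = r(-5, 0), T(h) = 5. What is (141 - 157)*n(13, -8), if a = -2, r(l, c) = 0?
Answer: 16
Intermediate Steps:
G = 0
n(b, f) = -1 (n(b, f) = 2 - ((-2 + 0) + 5) = 2 - (-2 + 5) = 2 - 1*3 = 2 - 3 = -1)
(141 - 157)*n(13, -8) = (141 - 157)*(-1) = -16*(-1) = 16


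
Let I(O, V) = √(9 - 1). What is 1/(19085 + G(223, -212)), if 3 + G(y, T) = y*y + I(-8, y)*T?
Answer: 68811/4734594169 + 424*√2/4734594169 ≈ 1.4660e-5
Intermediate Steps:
I(O, V) = 2*√2 (I(O, V) = √8 = 2*√2)
G(y, T) = -3 + y² + 2*T*√2 (G(y, T) = -3 + (y*y + (2*√2)*T) = -3 + (y² + 2*T*√2) = -3 + y² + 2*T*√2)
1/(19085 + G(223, -212)) = 1/(19085 + (-3 + 223² + 2*(-212)*√2)) = 1/(19085 + (-3 + 49729 - 424*√2)) = 1/(19085 + (49726 - 424*√2)) = 1/(68811 - 424*√2)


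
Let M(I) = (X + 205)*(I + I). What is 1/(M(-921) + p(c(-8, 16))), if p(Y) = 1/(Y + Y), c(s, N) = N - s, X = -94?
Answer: -48/9814175 ≈ -4.8909e-6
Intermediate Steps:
p(Y) = 1/(2*Y)
M(I) = 222*I (M(I) = (-94 + 205)*(I + I) = 111*(2*I) = 222*I)
1/(M(-921) + p(c(-8, 16))) = 1/(222*(-921) + 1/(2*(16 - 1*(-8)))) = 1/(-204462 + 1/(2*(16 + 8))) = 1/(-204462 + (½)/24) = 1/(-204462 + (½)*(1/24)) = 1/(-204462 + 1/48) = 1/(-9814175/48) = -48/9814175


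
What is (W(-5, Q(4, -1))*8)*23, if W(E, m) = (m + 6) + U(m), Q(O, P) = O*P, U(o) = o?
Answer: -368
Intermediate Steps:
W(E, m) = 6 + 2*m (W(E, m) = (m + 6) + m = (6 + m) + m = 6 + 2*m)
(W(-5, Q(4, -1))*8)*23 = ((6 + 2*(4*(-1)))*8)*23 = ((6 + 2*(-4))*8)*23 = ((6 - 8)*8)*23 = -2*8*23 = -16*23 = -368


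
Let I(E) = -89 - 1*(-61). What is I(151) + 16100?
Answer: 16072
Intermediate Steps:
I(E) = -28 (I(E) = -89 + 61 = -28)
I(151) + 16100 = -28 + 16100 = 16072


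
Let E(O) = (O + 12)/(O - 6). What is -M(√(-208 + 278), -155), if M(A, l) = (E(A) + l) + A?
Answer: 2564/17 - 26*√70/17 ≈ 138.03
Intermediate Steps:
E(O) = (12 + O)/(-6 + O)
M(A, l) = A + l + (12 + A)/(-6 + A) (M(A, l) = ((12 + A)/(-6 + A) + l) + A = (l + (12 + A)/(-6 + A)) + A = A + l + (12 + A)/(-6 + A))
-M(√(-208 + 278), -155) = -(12 + √(-208 + 278) + (-6 + √(-208 + 278))*(√(-208 + 278) - 155))/(-6 + √(-208 + 278)) = -(12 + √70 + (-6 + √70)*(√70 - 155))/(-6 + √70) = -(12 + √70 + (-6 + √70)*(-155 + √70))/(-6 + √70) = -(12 + √70 + (-155 + √70)*(-6 + √70))/(-6 + √70)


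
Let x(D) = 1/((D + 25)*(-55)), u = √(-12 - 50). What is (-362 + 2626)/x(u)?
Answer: -3113000 - 124520*I*√62 ≈ -3.113e+6 - 9.8047e+5*I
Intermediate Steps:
u = I*√62 (u = √(-62) = I*√62 ≈ 7.874*I)
x(D) = -1/(55*(25 + D)) (x(D) = -1/55/(25 + D) = -1/(55*(25 + D)))
(-362 + 2626)/x(u) = (-362 + 2626)/((-1/(1375 + 55*(I*√62)))) = 2264/((-1/(1375 + 55*I*√62))) = 2264*(-1375 - 55*I*√62) = -3113000 - 124520*I*√62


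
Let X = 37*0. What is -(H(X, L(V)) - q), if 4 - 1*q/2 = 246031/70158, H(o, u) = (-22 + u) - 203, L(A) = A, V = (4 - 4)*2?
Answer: 7927376/35079 ≈ 225.99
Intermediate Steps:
X = 0
V = 0 (V = 0*2 = 0)
H(o, u) = -225 + u
q = 34601/35079 (q = 8 - 492062/70158 = 8 - 2*246031/70158 = 8 - 246031/35079 = 34601/35079 ≈ 0.98637)
-(H(X, L(V)) - q) = -((-225 + 0) - 1*34601/35079) = -(-225 - 34601/35079) = -1*(-7927376/35079) = 7927376/35079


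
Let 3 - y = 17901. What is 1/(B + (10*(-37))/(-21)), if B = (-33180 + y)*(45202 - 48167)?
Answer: 21/3180372040 ≈ 6.6030e-9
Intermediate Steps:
y = -17898 (y = 3 - 1*17901 = 3 - 17901 = -17898)
B = 151446270 (B = (-33180 - 17898)*(45202 - 48167) = -51078*(-2965) = 151446270)
1/(B + (10*(-37))/(-21)) = 1/(151446270 + (10*(-37))/(-21)) = 1/(151446270 - 370*(-1/21)) = 1/(151446270 + 370/21) = 1/(3180372040/21) = 21/3180372040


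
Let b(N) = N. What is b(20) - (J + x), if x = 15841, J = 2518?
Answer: -18339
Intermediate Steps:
b(20) - (J + x) = 20 - (2518 + 15841) = 20 - 1*18359 = 20 - 18359 = -18339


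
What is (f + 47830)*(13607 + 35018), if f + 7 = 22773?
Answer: 3432730500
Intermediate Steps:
f = 22766 (f = -7 + 22773 = 22766)
(f + 47830)*(13607 + 35018) = (22766 + 47830)*(13607 + 35018) = 70596*48625 = 3432730500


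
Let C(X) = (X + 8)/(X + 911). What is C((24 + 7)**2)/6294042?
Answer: 323/3927482208 ≈ 8.2241e-8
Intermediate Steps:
C(X) = (8 + X)/(911 + X)
C((24 + 7)**2)/6294042 = ((8 + (24 + 7)**2)/(911 + (24 + 7)**2))/6294042 = ((8 + 31**2)/(911 + 31**2))*(1/6294042) = ((8 + 961)/(911 + 961))*(1/6294042) = (969/1872)*(1/6294042) = ((1/1872)*969)*(1/6294042) = (323/624)*(1/6294042) = 323/3927482208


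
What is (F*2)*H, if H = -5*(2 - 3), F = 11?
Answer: 110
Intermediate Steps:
H = 5 (H = -5*(-1) = 5)
(F*2)*H = (11*2)*5 = 22*5 = 110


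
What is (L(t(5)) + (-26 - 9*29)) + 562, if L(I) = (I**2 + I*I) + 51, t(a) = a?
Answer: 376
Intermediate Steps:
L(I) = 51 + 2*I**2 (L(I) = (I**2 + I**2) + 51 = 2*I**2 + 51 = 51 + 2*I**2)
(L(t(5)) + (-26 - 9*29)) + 562 = ((51 + 2*5**2) + (-26 - 9*29)) + 562 = ((51 + 2*25) + (-26 - 261)) + 562 = ((51 + 50) - 287) + 562 = (101 - 287) + 562 = -186 + 562 = 376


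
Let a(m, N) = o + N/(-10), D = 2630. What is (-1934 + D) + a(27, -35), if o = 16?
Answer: 1431/2 ≈ 715.50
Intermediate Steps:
a(m, N) = 16 - N/10 (a(m, N) = 16 + N/(-10) = 16 + N*(-⅒) = 16 - N/10)
(-1934 + D) + a(27, -35) = (-1934 + 2630) + (16 - ⅒*(-35)) = 696 + (16 + 7/2) = 696 + 39/2 = 1431/2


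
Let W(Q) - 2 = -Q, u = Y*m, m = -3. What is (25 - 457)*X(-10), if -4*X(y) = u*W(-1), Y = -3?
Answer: 2916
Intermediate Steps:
u = 9 (u = -3*(-3) = 9)
W(Q) = 2 - Q
X(y) = -27/4 (X(y) = -9*(2 - 1*(-1))/4 = -9*(2 + 1)/4 = -9*3/4 = -1/4*27 = -27/4)
(25 - 457)*X(-10) = (25 - 457)*(-27/4) = -432*(-27/4) = 2916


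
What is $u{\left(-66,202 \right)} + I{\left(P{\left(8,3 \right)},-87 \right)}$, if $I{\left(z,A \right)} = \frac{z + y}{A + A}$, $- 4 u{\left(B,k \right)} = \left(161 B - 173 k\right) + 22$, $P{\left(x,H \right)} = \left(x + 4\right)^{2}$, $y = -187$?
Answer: $\frac{990734}{87} \approx 11388.0$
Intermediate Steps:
$P{\left(x,H \right)} = \left(4 + x\right)^{2}$
$u{\left(B,k \right)} = - \frac{11}{2} - \frac{161 B}{4} + \frac{173 k}{4}$ ($u{\left(B,k \right)} = - \frac{\left(161 B - 173 k\right) + 22}{4} = - \frac{\left(- 173 k + 161 B\right) + 22}{4} = - \frac{22 - 173 k + 161 B}{4} = - \frac{11}{2} - \frac{161 B}{4} + \frac{173 k}{4}$)
$I{\left(z,A \right)} = \frac{-187 + z}{2 A}$ ($I{\left(z,A \right)} = \frac{z - 187}{A + A} = \frac{-187 + z}{2 A}$)
$u{\left(-66,202 \right)} + I{\left(P{\left(8,3 \right)},-87 \right)} = \left(- \frac{11}{2} - - \frac{5313}{2} + \frac{173}{4} \cdot 202\right) + \frac{-187 + \left(4 + 8\right)^{2}}{2 \left(-87\right)} = \left(- \frac{11}{2} + \frac{5313}{2} + \frac{17473}{2}\right) + \frac{1}{2} \left(- \frac{1}{87}\right) \left(-187 + 12^{2}\right) = \frac{22775}{2} + \frac{1}{2} \left(- \frac{1}{87}\right) \left(-187 + 144\right) = \frac{22775}{2} + \frac{1}{2} \left(- \frac{1}{87}\right) \left(-43\right) = \frac{22775}{2} + \frac{43}{174} = \frac{990734}{87}$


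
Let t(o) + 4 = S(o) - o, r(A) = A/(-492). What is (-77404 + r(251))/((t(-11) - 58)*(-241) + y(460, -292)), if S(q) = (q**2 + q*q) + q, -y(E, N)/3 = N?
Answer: 38083019/20911968 ≈ 1.8211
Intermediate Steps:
y(E, N) = -3*N
S(q) = q + 2*q**2 (S(q) = (q**2 + q**2) + q = 2*q**2 + q = q + 2*q**2)
r(A) = -A/492 (r(A) = A*(-1/492) = -A/492)
t(o) = -4 - o + o*(1 + 2*o) (t(o) = -4 + (o*(1 + 2*o) - o) = -4 + (-o + o*(1 + 2*o)) = -4 - o + o*(1 + 2*o))
(-77404 + r(251))/((t(-11) - 58)*(-241) + y(460, -292)) = (-77404 - 1/492*251)/(((-4 + 2*(-11)**2) - 58)*(-241) - 3*(-292)) = (-77404 - 251/492)/(((-4 + 2*121) - 58)*(-241) + 876) = -38083019/(492*(((-4 + 242) - 58)*(-241) + 876)) = -38083019/(492*((238 - 58)*(-241) + 876)) = -38083019/(492*(180*(-241) + 876)) = -38083019/(492*(-43380 + 876)) = -38083019/492/(-42504) = -38083019/492*(-1/42504) = 38083019/20911968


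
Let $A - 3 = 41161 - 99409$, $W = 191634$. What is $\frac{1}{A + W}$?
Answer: $\frac{1}{133389} \approx 7.4969 \cdot 10^{-6}$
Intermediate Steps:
$A = -58245$ ($A = 3 + \left(41161 - 99409\right) = 3 - 58248 = -58245$)
$\frac{1}{A + W} = \frac{1}{-58245 + 191634} = \frac{1}{133389}$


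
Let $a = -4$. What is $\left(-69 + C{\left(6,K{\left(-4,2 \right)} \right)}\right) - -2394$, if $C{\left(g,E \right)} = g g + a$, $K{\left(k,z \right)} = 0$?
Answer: $2357$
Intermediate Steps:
$C{\left(g,E \right)} = -4 + g^{2}$ ($C{\left(g,E \right)} = g g - 4 = g^{2} - 4 = -4 + g^{2}$)
$\left(-69 + C{\left(6,K{\left(-4,2 \right)} \right)}\right) - -2394 = \left(-69 - \left(4 - 6^{2}\right)\right) - -2394 = \left(-69 + \left(-4 + 36\right)\right) + 2394 = \left(-69 + 32\right) + 2394 = -37 + 2394 = 2357$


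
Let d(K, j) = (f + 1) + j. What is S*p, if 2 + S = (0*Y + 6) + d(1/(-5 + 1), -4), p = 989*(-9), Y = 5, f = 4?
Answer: -44505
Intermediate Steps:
d(K, j) = 5 + j (d(K, j) = (4 + 1) + j = 5 + j)
p = -8901
S = 5 (S = -2 + ((0*5 + 6) + (5 - 4)) = -2 + ((0 + 6) + 1) = -2 + (6 + 1) = -2 + 7 = 5)
S*p = 5*(-8901) = -44505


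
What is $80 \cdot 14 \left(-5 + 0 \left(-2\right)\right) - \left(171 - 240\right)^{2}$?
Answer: $-10361$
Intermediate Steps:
$80 \cdot 14 \left(-5 + 0 \left(-2\right)\right) - \left(171 - 240\right)^{2} = 1120 \left(-5 + 0\right) - \left(-69\right)^{2} = 1120 \left(-5\right) - 4761 = -5600 - 4761 = -10361$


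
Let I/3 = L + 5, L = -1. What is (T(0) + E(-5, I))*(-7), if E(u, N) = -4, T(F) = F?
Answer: 28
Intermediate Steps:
I = 12 (I = 3*(-1 + 5) = 3*4 = 12)
(T(0) + E(-5, I))*(-7) = (0 - 4)*(-7) = -4*(-7) = 28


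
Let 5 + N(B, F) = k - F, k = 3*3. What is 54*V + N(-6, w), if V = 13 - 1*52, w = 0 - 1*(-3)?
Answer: -2105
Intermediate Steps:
k = 9
w = 3 (w = 0 + 3 = 3)
V = -39 (V = 13 - 52 = -39)
N(B, F) = 4 - F (N(B, F) = -5 + (9 - F) = 4 - F)
54*V + N(-6, w) = 54*(-39) + (4 - 1*3) = -2106 + (4 - 3) = -2106 + 1 = -2105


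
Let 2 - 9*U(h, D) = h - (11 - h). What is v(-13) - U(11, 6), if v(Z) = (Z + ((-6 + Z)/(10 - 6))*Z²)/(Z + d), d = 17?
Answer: -3247/16 ≈ -202.94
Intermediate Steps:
U(h, D) = 13/9 - 2*h/9 (U(h, D) = 2/9 - (h - (11 - h))/9 = 2/9 - (h + (-11 + h))/9 = 2/9 - (-11 + 2*h)/9 = 2/9 + (11/9 - 2*h/9) = 13/9 - 2*h/9)
v(Z) = (Z + Z²*(-3/2 + Z/4))/(17 + Z) (v(Z) = (Z + ((-6 + Z)/(10 - 6))*Z²)/(Z + 17) = (Z + ((-6 + Z)/4)*Z²)/(17 + Z) = (Z + ((-6 + Z)*(¼))*Z²)/(17 + Z) = (Z + (-3/2 + Z/4)*Z²)/(17 + Z) = (Z + Z²*(-3/2 + Z/4))/(17 + Z))
v(-13) - U(11, 6) = (¼)*(-13)*(4 + (-13)² - 6*(-13))/(17 - 13) - (13/9 - 2/9*11) = (¼)*(-13)*(4 + 169 + 78)/4 - (13/9 - 22/9) = (¼)*(-13)*(¼)*251 - 1*(-1) = -3263/16 + 1 = -3247/16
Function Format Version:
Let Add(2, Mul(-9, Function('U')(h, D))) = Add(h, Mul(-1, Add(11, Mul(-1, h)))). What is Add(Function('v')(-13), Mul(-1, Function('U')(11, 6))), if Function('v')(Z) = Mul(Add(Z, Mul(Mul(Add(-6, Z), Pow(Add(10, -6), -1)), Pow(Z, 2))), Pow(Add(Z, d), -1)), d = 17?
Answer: Rational(-3247, 16) ≈ -202.94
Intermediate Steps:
Function('U')(h, D) = Add(Rational(13, 9), Mul(Rational(-2, 9), h)) (Function('U')(h, D) = Add(Rational(2, 9), Mul(Rational(-1, 9), Add(h, Mul(-1, Add(11, Mul(-1, h)))))) = Add(Rational(2, 9), Mul(Rational(-1, 9), Add(h, Add(-11, h)))) = Add(Rational(2, 9), Mul(Rational(-1, 9), Add(-11, Mul(2, h)))) = Add(Rational(2, 9), Add(Rational(11, 9), Mul(Rational(-2, 9), h))) = Add(Rational(13, 9), Mul(Rational(-2, 9), h)))
Function('v')(Z) = Mul(Pow(Add(17, Z), -1), Add(Z, Mul(Pow(Z, 2), Add(Rational(-3, 2), Mul(Rational(1, 4), Z))))) (Function('v')(Z) = Mul(Add(Z, Mul(Mul(Add(-6, Z), Pow(Add(10, -6), -1)), Pow(Z, 2))), Pow(Add(Z, 17), -1)) = Mul(Add(Z, Mul(Mul(Add(-6, Z), Pow(4, -1)), Pow(Z, 2))), Pow(Add(17, Z), -1)) = Mul(Add(Z, Mul(Mul(Add(-6, Z), Rational(1, 4)), Pow(Z, 2))), Pow(Add(17, Z), -1)) = Mul(Add(Z, Mul(Add(Rational(-3, 2), Mul(Rational(1, 4), Z)), Pow(Z, 2))), Pow(Add(17, Z), -1)) = Mul(Add(Z, Mul(Pow(Z, 2), Add(Rational(-3, 2), Mul(Rational(1, 4), Z)))), Pow(Add(17, Z), -1)) = Mul(Pow(Add(17, Z), -1), Add(Z, Mul(Pow(Z, 2), Add(Rational(-3, 2), Mul(Rational(1, 4), Z))))))
Add(Function('v')(-13), Mul(-1, Function('U')(11, 6))) = Add(Mul(Rational(1, 4), -13, Pow(Add(17, -13), -1), Add(4, Pow(-13, 2), Mul(-6, -13))), Mul(-1, Add(Rational(13, 9), Mul(Rational(-2, 9), 11)))) = Add(Mul(Rational(1, 4), -13, Pow(4, -1), Add(4, 169, 78)), Mul(-1, Add(Rational(13, 9), Rational(-22, 9)))) = Add(Mul(Rational(1, 4), -13, Rational(1, 4), 251), Mul(-1, -1)) = Add(Rational(-3263, 16), 1) = Rational(-3247, 16)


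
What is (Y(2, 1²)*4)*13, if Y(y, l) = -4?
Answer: -208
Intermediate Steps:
(Y(2, 1²)*4)*13 = -4*4*13 = -16*13 = -208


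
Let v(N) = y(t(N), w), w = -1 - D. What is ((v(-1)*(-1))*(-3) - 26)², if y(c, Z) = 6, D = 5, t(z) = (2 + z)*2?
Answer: 64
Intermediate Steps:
t(z) = 4 + 2*z
w = -6 (w = -1 - 1*5 = -1 - 5 = -6)
v(N) = 6
((v(-1)*(-1))*(-3) - 26)² = ((6*(-1))*(-3) - 26)² = (-6*(-3) - 26)² = (18 - 26)² = (-8)² = 64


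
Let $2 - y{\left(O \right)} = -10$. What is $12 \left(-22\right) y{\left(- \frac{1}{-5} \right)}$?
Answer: $-3168$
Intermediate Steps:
$y{\left(O \right)} = 12$ ($y{\left(O \right)} = 2 - -10 = 2 + 10 = 12$)
$12 \left(-22\right) y{\left(- \frac{1}{-5} \right)} = 12 \left(-22\right) 12 = \left(-264\right) 12 = -3168$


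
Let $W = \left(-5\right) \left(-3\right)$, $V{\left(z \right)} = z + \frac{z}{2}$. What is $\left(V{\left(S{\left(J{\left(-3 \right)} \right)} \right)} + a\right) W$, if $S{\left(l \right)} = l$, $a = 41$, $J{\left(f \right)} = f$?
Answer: $\frac{1095}{2} \approx 547.5$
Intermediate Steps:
$V{\left(z \right)} = \frac{3 z}{2}$ ($V{\left(z \right)} = z + z \frac{1}{2} = z + \frac{z}{2} = \frac{3 z}{2}$)
$W = 15$
$\left(V{\left(S{\left(J{\left(-3 \right)} \right)} \right)} + a\right) W = \left(\frac{3}{2} \left(-3\right) + 41\right) 15 = \left(- \frac{9}{2} + 41\right) 15 = \frac{73}{2} \cdot 15 = \frac{1095}{2}$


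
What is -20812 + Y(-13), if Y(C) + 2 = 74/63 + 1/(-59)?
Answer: -77361335/3717 ≈ -20813.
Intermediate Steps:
Y(C) = -3131/3717 (Y(C) = -2 + (74/63 + 1/(-59)) = -2 + (74*(1/63) + 1*(-1/59)) = -2 + (74/63 - 1/59) = -2 + 4303/3717 = -3131/3717)
-20812 + Y(-13) = -20812 - 3131/3717 = -77361335/3717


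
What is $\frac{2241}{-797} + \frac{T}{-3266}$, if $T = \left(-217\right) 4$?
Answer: $- \frac{3313655}{1301501} \approx -2.546$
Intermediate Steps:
$T = -868$
$\frac{2241}{-797} + \frac{T}{-3266} = \frac{2241}{-797} - \frac{868}{-3266} = 2241 \left(- \frac{1}{797}\right) - - \frac{434}{1633} = - \frac{2241}{797} + \frac{434}{1633} = - \frac{3313655}{1301501}$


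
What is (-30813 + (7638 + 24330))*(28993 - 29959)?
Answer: -1115730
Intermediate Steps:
(-30813 + (7638 + 24330))*(28993 - 29959) = (-30813 + 31968)*(-966) = 1155*(-966) = -1115730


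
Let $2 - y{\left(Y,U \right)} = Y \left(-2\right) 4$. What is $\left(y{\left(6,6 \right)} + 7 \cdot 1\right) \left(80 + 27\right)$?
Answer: $6099$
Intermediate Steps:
$y{\left(Y,U \right)} = 2 + 8 Y$ ($y{\left(Y,U \right)} = 2 - Y \left(-2\right) 4 = 2 - - 2 Y 4 = 2 - - 8 Y = 2 + 8 Y$)
$\left(y{\left(6,6 \right)} + 7 \cdot 1\right) \left(80 + 27\right) = \left(\left(2 + 8 \cdot 6\right) + 7 \cdot 1\right) \left(80 + 27\right) = \left(\left(2 + 48\right) + 7\right) 107 = \left(50 + 7\right) 107 = 57 \cdot 107 = 6099$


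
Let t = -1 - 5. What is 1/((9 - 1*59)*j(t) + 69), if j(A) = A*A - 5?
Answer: -1/1481 ≈ -0.00067522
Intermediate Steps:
t = -6
j(A) = -5 + A² (j(A) = A² - 5 = -5 + A²)
1/((9 - 1*59)*j(t) + 69) = 1/((9 - 1*59)*(-5 + (-6)²) + 69) = 1/((9 - 59)*(-5 + 36) + 69) = 1/(-50*31 + 69) = 1/(-1550 + 69) = 1/(-1481) = -1/1481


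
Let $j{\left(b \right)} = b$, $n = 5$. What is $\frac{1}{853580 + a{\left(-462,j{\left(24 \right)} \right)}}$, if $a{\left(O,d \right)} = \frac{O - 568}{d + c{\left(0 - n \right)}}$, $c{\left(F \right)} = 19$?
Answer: $\frac{43}{36702910} \approx 1.1716 \cdot 10^{-6}$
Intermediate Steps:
$a{\left(O,d \right)} = \frac{-568 + O}{19 + d}$ ($a{\left(O,d \right)} = \frac{O - 568}{d + 19} = \frac{-568 + O}{19 + d}$)
$\frac{1}{853580 + a{\left(-462,j{\left(24 \right)} \right)}} = \frac{1}{853580 + \frac{-568 - 462}{19 + 24}} = \frac{1}{853580 + \frac{1}{43} \left(-1030\right)} = \frac{1}{853580 - \frac{1030}{43}} = \frac{1}{\frac{36702910}{43}} = \frac{43}{36702910}$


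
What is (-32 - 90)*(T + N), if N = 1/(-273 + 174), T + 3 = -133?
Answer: 1642730/99 ≈ 16593.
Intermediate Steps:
T = -136 (T = -3 - 133 = -136)
N = -1/99 (N = 1/(-99) = -1/99 ≈ -0.010101)
(-32 - 90)*(T + N) = (-32 - 90)*(-136 - 1/99) = -122*(-13465/99) = 1642730/99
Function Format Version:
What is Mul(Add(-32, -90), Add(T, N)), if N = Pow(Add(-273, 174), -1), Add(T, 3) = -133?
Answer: Rational(1642730, 99) ≈ 16593.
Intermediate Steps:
T = -136 (T = Add(-3, -133) = -136)
N = Rational(-1, 99) (N = Pow(-99, -1) = Rational(-1, 99) ≈ -0.010101)
Mul(Add(-32, -90), Add(T, N)) = Mul(Add(-32, -90), Add(-136, Rational(-1, 99))) = Mul(-122, Rational(-13465, 99)) = Rational(1642730, 99)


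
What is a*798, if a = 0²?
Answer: 0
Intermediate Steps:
a = 0
a*798 = 0*798 = 0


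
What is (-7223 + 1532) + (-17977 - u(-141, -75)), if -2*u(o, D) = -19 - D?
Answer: -23640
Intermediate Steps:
u(o, D) = 19/2 + D/2 (u(o, D) = -(-19 - D)/2 = 19/2 + D/2)
(-7223 + 1532) + (-17977 - u(-141, -75)) = (-7223 + 1532) + (-17977 - (19/2 + (1/2)*(-75))) = -5691 + (-17977 - (19/2 - 75/2)) = -5691 + (-17977 - 1*(-28)) = -5691 + (-17977 + 28) = -5691 - 17949 = -23640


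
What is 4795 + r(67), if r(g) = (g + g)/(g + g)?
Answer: 4796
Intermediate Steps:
r(g) = 1 (r(g) = (2*g)/((2*g)) = (2*g)*(1/(2*g)) = 1)
4795 + r(67) = 4795 + 1 = 4796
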